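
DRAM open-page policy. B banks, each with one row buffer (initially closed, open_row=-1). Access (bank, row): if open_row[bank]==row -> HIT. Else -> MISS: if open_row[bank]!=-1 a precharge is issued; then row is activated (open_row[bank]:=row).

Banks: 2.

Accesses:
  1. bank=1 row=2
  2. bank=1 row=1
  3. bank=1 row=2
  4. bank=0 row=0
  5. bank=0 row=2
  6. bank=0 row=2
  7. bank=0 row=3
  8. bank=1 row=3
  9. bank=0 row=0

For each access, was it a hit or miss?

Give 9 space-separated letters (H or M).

Answer: M M M M M H M M M

Derivation:
Acc 1: bank1 row2 -> MISS (open row2); precharges=0
Acc 2: bank1 row1 -> MISS (open row1); precharges=1
Acc 3: bank1 row2 -> MISS (open row2); precharges=2
Acc 4: bank0 row0 -> MISS (open row0); precharges=2
Acc 5: bank0 row2 -> MISS (open row2); precharges=3
Acc 6: bank0 row2 -> HIT
Acc 7: bank0 row3 -> MISS (open row3); precharges=4
Acc 8: bank1 row3 -> MISS (open row3); precharges=5
Acc 9: bank0 row0 -> MISS (open row0); precharges=6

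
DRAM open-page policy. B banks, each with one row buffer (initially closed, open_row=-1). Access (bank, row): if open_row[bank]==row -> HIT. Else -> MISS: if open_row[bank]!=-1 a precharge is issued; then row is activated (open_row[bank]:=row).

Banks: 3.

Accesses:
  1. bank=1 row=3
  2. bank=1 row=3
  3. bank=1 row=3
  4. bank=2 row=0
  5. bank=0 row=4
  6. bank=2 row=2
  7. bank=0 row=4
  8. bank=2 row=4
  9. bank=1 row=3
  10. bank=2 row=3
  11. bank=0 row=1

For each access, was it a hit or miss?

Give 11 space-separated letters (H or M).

Acc 1: bank1 row3 -> MISS (open row3); precharges=0
Acc 2: bank1 row3 -> HIT
Acc 3: bank1 row3 -> HIT
Acc 4: bank2 row0 -> MISS (open row0); precharges=0
Acc 5: bank0 row4 -> MISS (open row4); precharges=0
Acc 6: bank2 row2 -> MISS (open row2); precharges=1
Acc 7: bank0 row4 -> HIT
Acc 8: bank2 row4 -> MISS (open row4); precharges=2
Acc 9: bank1 row3 -> HIT
Acc 10: bank2 row3 -> MISS (open row3); precharges=3
Acc 11: bank0 row1 -> MISS (open row1); precharges=4

Answer: M H H M M M H M H M M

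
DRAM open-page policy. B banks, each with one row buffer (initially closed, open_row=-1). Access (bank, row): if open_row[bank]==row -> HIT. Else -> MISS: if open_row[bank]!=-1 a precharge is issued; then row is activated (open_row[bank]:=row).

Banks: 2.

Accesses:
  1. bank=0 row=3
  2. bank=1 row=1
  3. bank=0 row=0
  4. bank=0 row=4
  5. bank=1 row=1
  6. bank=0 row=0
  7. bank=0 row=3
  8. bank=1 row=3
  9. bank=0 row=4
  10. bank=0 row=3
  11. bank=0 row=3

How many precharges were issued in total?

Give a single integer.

Acc 1: bank0 row3 -> MISS (open row3); precharges=0
Acc 2: bank1 row1 -> MISS (open row1); precharges=0
Acc 3: bank0 row0 -> MISS (open row0); precharges=1
Acc 4: bank0 row4 -> MISS (open row4); precharges=2
Acc 5: bank1 row1 -> HIT
Acc 6: bank0 row0 -> MISS (open row0); precharges=3
Acc 7: bank0 row3 -> MISS (open row3); precharges=4
Acc 8: bank1 row3 -> MISS (open row3); precharges=5
Acc 9: bank0 row4 -> MISS (open row4); precharges=6
Acc 10: bank0 row3 -> MISS (open row3); precharges=7
Acc 11: bank0 row3 -> HIT

Answer: 7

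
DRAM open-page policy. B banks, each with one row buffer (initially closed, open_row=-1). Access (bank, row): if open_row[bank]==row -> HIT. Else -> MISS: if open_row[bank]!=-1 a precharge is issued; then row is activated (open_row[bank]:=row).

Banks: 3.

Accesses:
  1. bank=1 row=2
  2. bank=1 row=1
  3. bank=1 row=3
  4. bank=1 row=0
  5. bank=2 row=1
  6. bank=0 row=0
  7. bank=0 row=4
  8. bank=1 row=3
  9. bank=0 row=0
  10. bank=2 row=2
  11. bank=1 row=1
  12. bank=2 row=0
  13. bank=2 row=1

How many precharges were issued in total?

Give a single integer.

Acc 1: bank1 row2 -> MISS (open row2); precharges=0
Acc 2: bank1 row1 -> MISS (open row1); precharges=1
Acc 3: bank1 row3 -> MISS (open row3); precharges=2
Acc 4: bank1 row0 -> MISS (open row0); precharges=3
Acc 5: bank2 row1 -> MISS (open row1); precharges=3
Acc 6: bank0 row0 -> MISS (open row0); precharges=3
Acc 7: bank0 row4 -> MISS (open row4); precharges=4
Acc 8: bank1 row3 -> MISS (open row3); precharges=5
Acc 9: bank0 row0 -> MISS (open row0); precharges=6
Acc 10: bank2 row2 -> MISS (open row2); precharges=7
Acc 11: bank1 row1 -> MISS (open row1); precharges=8
Acc 12: bank2 row0 -> MISS (open row0); precharges=9
Acc 13: bank2 row1 -> MISS (open row1); precharges=10

Answer: 10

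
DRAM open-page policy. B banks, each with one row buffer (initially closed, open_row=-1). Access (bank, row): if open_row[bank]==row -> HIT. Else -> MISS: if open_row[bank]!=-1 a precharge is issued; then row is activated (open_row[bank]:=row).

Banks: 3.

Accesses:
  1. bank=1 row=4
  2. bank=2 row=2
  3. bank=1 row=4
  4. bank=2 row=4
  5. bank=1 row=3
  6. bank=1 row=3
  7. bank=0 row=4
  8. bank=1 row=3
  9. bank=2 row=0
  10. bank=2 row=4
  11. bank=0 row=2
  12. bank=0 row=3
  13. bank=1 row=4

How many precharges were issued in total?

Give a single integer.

Answer: 7

Derivation:
Acc 1: bank1 row4 -> MISS (open row4); precharges=0
Acc 2: bank2 row2 -> MISS (open row2); precharges=0
Acc 3: bank1 row4 -> HIT
Acc 4: bank2 row4 -> MISS (open row4); precharges=1
Acc 5: bank1 row3 -> MISS (open row3); precharges=2
Acc 6: bank1 row3 -> HIT
Acc 7: bank0 row4 -> MISS (open row4); precharges=2
Acc 8: bank1 row3 -> HIT
Acc 9: bank2 row0 -> MISS (open row0); precharges=3
Acc 10: bank2 row4 -> MISS (open row4); precharges=4
Acc 11: bank0 row2 -> MISS (open row2); precharges=5
Acc 12: bank0 row3 -> MISS (open row3); precharges=6
Acc 13: bank1 row4 -> MISS (open row4); precharges=7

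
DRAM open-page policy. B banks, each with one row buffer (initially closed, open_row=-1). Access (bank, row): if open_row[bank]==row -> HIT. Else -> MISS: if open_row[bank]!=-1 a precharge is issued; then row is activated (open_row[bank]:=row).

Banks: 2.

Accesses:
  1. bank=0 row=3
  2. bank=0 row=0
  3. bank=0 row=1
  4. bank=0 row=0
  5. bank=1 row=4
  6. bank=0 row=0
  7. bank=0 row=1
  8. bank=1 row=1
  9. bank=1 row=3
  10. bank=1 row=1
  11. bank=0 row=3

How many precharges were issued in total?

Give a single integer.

Answer: 8

Derivation:
Acc 1: bank0 row3 -> MISS (open row3); precharges=0
Acc 2: bank0 row0 -> MISS (open row0); precharges=1
Acc 3: bank0 row1 -> MISS (open row1); precharges=2
Acc 4: bank0 row0 -> MISS (open row0); precharges=3
Acc 5: bank1 row4 -> MISS (open row4); precharges=3
Acc 6: bank0 row0 -> HIT
Acc 7: bank0 row1 -> MISS (open row1); precharges=4
Acc 8: bank1 row1 -> MISS (open row1); precharges=5
Acc 9: bank1 row3 -> MISS (open row3); precharges=6
Acc 10: bank1 row1 -> MISS (open row1); precharges=7
Acc 11: bank0 row3 -> MISS (open row3); precharges=8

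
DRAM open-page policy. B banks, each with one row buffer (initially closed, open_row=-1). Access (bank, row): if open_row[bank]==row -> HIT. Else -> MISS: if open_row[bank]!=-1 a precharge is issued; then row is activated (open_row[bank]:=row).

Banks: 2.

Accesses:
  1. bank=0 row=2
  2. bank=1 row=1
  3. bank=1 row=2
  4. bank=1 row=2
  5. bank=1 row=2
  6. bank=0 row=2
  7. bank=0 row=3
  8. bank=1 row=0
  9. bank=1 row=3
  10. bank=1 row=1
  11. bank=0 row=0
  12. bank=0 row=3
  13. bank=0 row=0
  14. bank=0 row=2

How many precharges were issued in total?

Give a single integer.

Answer: 9

Derivation:
Acc 1: bank0 row2 -> MISS (open row2); precharges=0
Acc 2: bank1 row1 -> MISS (open row1); precharges=0
Acc 3: bank1 row2 -> MISS (open row2); precharges=1
Acc 4: bank1 row2 -> HIT
Acc 5: bank1 row2 -> HIT
Acc 6: bank0 row2 -> HIT
Acc 7: bank0 row3 -> MISS (open row3); precharges=2
Acc 8: bank1 row0 -> MISS (open row0); precharges=3
Acc 9: bank1 row3 -> MISS (open row3); precharges=4
Acc 10: bank1 row1 -> MISS (open row1); precharges=5
Acc 11: bank0 row0 -> MISS (open row0); precharges=6
Acc 12: bank0 row3 -> MISS (open row3); precharges=7
Acc 13: bank0 row0 -> MISS (open row0); precharges=8
Acc 14: bank0 row2 -> MISS (open row2); precharges=9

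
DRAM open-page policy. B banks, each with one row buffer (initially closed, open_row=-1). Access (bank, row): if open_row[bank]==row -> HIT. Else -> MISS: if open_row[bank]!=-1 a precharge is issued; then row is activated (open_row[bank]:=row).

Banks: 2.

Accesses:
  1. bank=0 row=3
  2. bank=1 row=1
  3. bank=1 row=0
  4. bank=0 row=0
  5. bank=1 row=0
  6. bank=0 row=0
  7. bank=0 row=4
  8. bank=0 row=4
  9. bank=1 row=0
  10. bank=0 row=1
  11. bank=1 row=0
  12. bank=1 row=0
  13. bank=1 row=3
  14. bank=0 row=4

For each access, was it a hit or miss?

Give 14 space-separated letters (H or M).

Acc 1: bank0 row3 -> MISS (open row3); precharges=0
Acc 2: bank1 row1 -> MISS (open row1); precharges=0
Acc 3: bank1 row0 -> MISS (open row0); precharges=1
Acc 4: bank0 row0 -> MISS (open row0); precharges=2
Acc 5: bank1 row0 -> HIT
Acc 6: bank0 row0 -> HIT
Acc 7: bank0 row4 -> MISS (open row4); precharges=3
Acc 8: bank0 row4 -> HIT
Acc 9: bank1 row0 -> HIT
Acc 10: bank0 row1 -> MISS (open row1); precharges=4
Acc 11: bank1 row0 -> HIT
Acc 12: bank1 row0 -> HIT
Acc 13: bank1 row3 -> MISS (open row3); precharges=5
Acc 14: bank0 row4 -> MISS (open row4); precharges=6

Answer: M M M M H H M H H M H H M M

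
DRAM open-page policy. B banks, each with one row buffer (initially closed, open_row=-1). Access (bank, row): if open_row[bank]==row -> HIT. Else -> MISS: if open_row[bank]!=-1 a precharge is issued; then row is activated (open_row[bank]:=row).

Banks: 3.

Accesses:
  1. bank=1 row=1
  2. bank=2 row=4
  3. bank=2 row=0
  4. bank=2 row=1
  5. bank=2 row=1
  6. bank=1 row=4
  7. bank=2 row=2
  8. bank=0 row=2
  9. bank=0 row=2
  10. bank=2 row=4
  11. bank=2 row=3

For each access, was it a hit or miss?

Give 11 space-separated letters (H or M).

Answer: M M M M H M M M H M M

Derivation:
Acc 1: bank1 row1 -> MISS (open row1); precharges=0
Acc 2: bank2 row4 -> MISS (open row4); precharges=0
Acc 3: bank2 row0 -> MISS (open row0); precharges=1
Acc 4: bank2 row1 -> MISS (open row1); precharges=2
Acc 5: bank2 row1 -> HIT
Acc 6: bank1 row4 -> MISS (open row4); precharges=3
Acc 7: bank2 row2 -> MISS (open row2); precharges=4
Acc 8: bank0 row2 -> MISS (open row2); precharges=4
Acc 9: bank0 row2 -> HIT
Acc 10: bank2 row4 -> MISS (open row4); precharges=5
Acc 11: bank2 row3 -> MISS (open row3); precharges=6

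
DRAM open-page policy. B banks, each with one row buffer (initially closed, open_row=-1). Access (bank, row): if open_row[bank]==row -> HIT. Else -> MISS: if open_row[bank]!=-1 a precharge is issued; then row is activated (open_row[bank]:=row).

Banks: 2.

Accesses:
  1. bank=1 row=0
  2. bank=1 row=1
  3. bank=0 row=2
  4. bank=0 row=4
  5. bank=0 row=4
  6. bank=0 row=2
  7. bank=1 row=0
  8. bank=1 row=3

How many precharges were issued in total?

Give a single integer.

Answer: 5

Derivation:
Acc 1: bank1 row0 -> MISS (open row0); precharges=0
Acc 2: bank1 row1 -> MISS (open row1); precharges=1
Acc 3: bank0 row2 -> MISS (open row2); precharges=1
Acc 4: bank0 row4 -> MISS (open row4); precharges=2
Acc 5: bank0 row4 -> HIT
Acc 6: bank0 row2 -> MISS (open row2); precharges=3
Acc 7: bank1 row0 -> MISS (open row0); precharges=4
Acc 8: bank1 row3 -> MISS (open row3); precharges=5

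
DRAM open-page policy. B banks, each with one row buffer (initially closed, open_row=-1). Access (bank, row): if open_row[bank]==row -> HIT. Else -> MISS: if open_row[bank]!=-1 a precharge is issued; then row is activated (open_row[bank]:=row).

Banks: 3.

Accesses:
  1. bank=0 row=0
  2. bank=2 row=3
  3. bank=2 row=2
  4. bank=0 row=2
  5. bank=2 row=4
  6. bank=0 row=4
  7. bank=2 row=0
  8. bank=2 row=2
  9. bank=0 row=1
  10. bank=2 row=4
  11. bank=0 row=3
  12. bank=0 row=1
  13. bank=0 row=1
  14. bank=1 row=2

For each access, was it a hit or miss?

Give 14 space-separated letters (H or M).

Acc 1: bank0 row0 -> MISS (open row0); precharges=0
Acc 2: bank2 row3 -> MISS (open row3); precharges=0
Acc 3: bank2 row2 -> MISS (open row2); precharges=1
Acc 4: bank0 row2 -> MISS (open row2); precharges=2
Acc 5: bank2 row4 -> MISS (open row4); precharges=3
Acc 6: bank0 row4 -> MISS (open row4); precharges=4
Acc 7: bank2 row0 -> MISS (open row0); precharges=5
Acc 8: bank2 row2 -> MISS (open row2); precharges=6
Acc 9: bank0 row1 -> MISS (open row1); precharges=7
Acc 10: bank2 row4 -> MISS (open row4); precharges=8
Acc 11: bank0 row3 -> MISS (open row3); precharges=9
Acc 12: bank0 row1 -> MISS (open row1); precharges=10
Acc 13: bank0 row1 -> HIT
Acc 14: bank1 row2 -> MISS (open row2); precharges=10

Answer: M M M M M M M M M M M M H M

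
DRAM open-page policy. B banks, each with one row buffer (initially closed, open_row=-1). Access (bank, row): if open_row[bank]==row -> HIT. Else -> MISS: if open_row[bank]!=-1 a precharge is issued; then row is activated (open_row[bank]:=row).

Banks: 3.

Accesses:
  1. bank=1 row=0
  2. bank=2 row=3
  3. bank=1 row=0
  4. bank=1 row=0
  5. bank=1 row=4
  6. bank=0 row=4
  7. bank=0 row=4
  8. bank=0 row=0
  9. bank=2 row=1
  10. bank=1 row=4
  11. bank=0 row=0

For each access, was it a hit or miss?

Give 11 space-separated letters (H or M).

Answer: M M H H M M H M M H H

Derivation:
Acc 1: bank1 row0 -> MISS (open row0); precharges=0
Acc 2: bank2 row3 -> MISS (open row3); precharges=0
Acc 3: bank1 row0 -> HIT
Acc 4: bank1 row0 -> HIT
Acc 5: bank1 row4 -> MISS (open row4); precharges=1
Acc 6: bank0 row4 -> MISS (open row4); precharges=1
Acc 7: bank0 row4 -> HIT
Acc 8: bank0 row0 -> MISS (open row0); precharges=2
Acc 9: bank2 row1 -> MISS (open row1); precharges=3
Acc 10: bank1 row4 -> HIT
Acc 11: bank0 row0 -> HIT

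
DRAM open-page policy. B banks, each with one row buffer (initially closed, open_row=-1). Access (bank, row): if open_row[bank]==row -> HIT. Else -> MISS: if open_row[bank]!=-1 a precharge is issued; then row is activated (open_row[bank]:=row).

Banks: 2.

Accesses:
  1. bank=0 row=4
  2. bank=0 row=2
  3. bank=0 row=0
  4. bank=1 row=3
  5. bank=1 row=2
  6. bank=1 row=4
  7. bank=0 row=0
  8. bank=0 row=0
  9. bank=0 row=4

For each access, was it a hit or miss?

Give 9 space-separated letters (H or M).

Answer: M M M M M M H H M

Derivation:
Acc 1: bank0 row4 -> MISS (open row4); precharges=0
Acc 2: bank0 row2 -> MISS (open row2); precharges=1
Acc 3: bank0 row0 -> MISS (open row0); precharges=2
Acc 4: bank1 row3 -> MISS (open row3); precharges=2
Acc 5: bank1 row2 -> MISS (open row2); precharges=3
Acc 6: bank1 row4 -> MISS (open row4); precharges=4
Acc 7: bank0 row0 -> HIT
Acc 8: bank0 row0 -> HIT
Acc 9: bank0 row4 -> MISS (open row4); precharges=5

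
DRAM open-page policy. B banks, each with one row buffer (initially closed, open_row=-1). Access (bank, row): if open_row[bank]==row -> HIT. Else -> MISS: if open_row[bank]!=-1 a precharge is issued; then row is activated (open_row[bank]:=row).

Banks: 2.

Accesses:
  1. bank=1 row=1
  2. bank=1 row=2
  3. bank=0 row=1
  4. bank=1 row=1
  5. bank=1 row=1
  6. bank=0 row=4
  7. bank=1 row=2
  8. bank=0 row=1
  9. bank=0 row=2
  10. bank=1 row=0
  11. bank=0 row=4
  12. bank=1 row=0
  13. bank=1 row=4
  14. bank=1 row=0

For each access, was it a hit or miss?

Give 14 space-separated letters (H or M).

Acc 1: bank1 row1 -> MISS (open row1); precharges=0
Acc 2: bank1 row2 -> MISS (open row2); precharges=1
Acc 3: bank0 row1 -> MISS (open row1); precharges=1
Acc 4: bank1 row1 -> MISS (open row1); precharges=2
Acc 5: bank1 row1 -> HIT
Acc 6: bank0 row4 -> MISS (open row4); precharges=3
Acc 7: bank1 row2 -> MISS (open row2); precharges=4
Acc 8: bank0 row1 -> MISS (open row1); precharges=5
Acc 9: bank0 row2 -> MISS (open row2); precharges=6
Acc 10: bank1 row0 -> MISS (open row0); precharges=7
Acc 11: bank0 row4 -> MISS (open row4); precharges=8
Acc 12: bank1 row0 -> HIT
Acc 13: bank1 row4 -> MISS (open row4); precharges=9
Acc 14: bank1 row0 -> MISS (open row0); precharges=10

Answer: M M M M H M M M M M M H M M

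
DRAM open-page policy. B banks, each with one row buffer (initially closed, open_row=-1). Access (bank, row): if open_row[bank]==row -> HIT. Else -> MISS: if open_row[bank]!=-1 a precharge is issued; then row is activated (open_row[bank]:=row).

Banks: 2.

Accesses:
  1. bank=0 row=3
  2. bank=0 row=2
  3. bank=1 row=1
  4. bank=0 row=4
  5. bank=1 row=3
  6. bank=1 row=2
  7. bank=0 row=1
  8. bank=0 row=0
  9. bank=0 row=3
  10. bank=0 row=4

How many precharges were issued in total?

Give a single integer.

Answer: 8

Derivation:
Acc 1: bank0 row3 -> MISS (open row3); precharges=0
Acc 2: bank0 row2 -> MISS (open row2); precharges=1
Acc 3: bank1 row1 -> MISS (open row1); precharges=1
Acc 4: bank0 row4 -> MISS (open row4); precharges=2
Acc 5: bank1 row3 -> MISS (open row3); precharges=3
Acc 6: bank1 row2 -> MISS (open row2); precharges=4
Acc 7: bank0 row1 -> MISS (open row1); precharges=5
Acc 8: bank0 row0 -> MISS (open row0); precharges=6
Acc 9: bank0 row3 -> MISS (open row3); precharges=7
Acc 10: bank0 row4 -> MISS (open row4); precharges=8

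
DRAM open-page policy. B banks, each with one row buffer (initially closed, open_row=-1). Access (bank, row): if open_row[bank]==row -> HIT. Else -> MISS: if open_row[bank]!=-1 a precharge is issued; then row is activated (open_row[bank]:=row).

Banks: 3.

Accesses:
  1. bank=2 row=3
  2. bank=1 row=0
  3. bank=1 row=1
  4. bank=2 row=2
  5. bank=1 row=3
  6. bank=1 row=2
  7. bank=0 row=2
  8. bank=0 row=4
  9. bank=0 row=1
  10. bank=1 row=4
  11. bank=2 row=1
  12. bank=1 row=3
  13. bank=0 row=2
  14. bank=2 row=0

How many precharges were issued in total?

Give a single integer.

Answer: 11

Derivation:
Acc 1: bank2 row3 -> MISS (open row3); precharges=0
Acc 2: bank1 row0 -> MISS (open row0); precharges=0
Acc 3: bank1 row1 -> MISS (open row1); precharges=1
Acc 4: bank2 row2 -> MISS (open row2); precharges=2
Acc 5: bank1 row3 -> MISS (open row3); precharges=3
Acc 6: bank1 row2 -> MISS (open row2); precharges=4
Acc 7: bank0 row2 -> MISS (open row2); precharges=4
Acc 8: bank0 row4 -> MISS (open row4); precharges=5
Acc 9: bank0 row1 -> MISS (open row1); precharges=6
Acc 10: bank1 row4 -> MISS (open row4); precharges=7
Acc 11: bank2 row1 -> MISS (open row1); precharges=8
Acc 12: bank1 row3 -> MISS (open row3); precharges=9
Acc 13: bank0 row2 -> MISS (open row2); precharges=10
Acc 14: bank2 row0 -> MISS (open row0); precharges=11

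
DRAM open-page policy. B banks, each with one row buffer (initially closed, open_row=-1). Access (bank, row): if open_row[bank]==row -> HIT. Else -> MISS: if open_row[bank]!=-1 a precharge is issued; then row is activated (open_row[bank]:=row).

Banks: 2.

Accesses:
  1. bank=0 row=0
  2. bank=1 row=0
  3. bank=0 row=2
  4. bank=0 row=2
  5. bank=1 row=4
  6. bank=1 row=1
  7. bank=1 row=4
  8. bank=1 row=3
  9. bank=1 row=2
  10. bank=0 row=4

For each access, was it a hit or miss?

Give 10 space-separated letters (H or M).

Acc 1: bank0 row0 -> MISS (open row0); precharges=0
Acc 2: bank1 row0 -> MISS (open row0); precharges=0
Acc 3: bank0 row2 -> MISS (open row2); precharges=1
Acc 4: bank0 row2 -> HIT
Acc 5: bank1 row4 -> MISS (open row4); precharges=2
Acc 6: bank1 row1 -> MISS (open row1); precharges=3
Acc 7: bank1 row4 -> MISS (open row4); precharges=4
Acc 8: bank1 row3 -> MISS (open row3); precharges=5
Acc 9: bank1 row2 -> MISS (open row2); precharges=6
Acc 10: bank0 row4 -> MISS (open row4); precharges=7

Answer: M M M H M M M M M M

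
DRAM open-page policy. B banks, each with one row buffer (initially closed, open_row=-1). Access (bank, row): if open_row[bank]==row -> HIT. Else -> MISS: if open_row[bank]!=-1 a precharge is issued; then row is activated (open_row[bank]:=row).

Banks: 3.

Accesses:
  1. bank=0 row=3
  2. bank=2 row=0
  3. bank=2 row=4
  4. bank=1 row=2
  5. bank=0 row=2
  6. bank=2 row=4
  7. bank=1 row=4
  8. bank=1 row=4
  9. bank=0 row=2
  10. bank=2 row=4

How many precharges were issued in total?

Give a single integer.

Answer: 3

Derivation:
Acc 1: bank0 row3 -> MISS (open row3); precharges=0
Acc 2: bank2 row0 -> MISS (open row0); precharges=0
Acc 3: bank2 row4 -> MISS (open row4); precharges=1
Acc 4: bank1 row2 -> MISS (open row2); precharges=1
Acc 5: bank0 row2 -> MISS (open row2); precharges=2
Acc 6: bank2 row4 -> HIT
Acc 7: bank1 row4 -> MISS (open row4); precharges=3
Acc 8: bank1 row4 -> HIT
Acc 9: bank0 row2 -> HIT
Acc 10: bank2 row4 -> HIT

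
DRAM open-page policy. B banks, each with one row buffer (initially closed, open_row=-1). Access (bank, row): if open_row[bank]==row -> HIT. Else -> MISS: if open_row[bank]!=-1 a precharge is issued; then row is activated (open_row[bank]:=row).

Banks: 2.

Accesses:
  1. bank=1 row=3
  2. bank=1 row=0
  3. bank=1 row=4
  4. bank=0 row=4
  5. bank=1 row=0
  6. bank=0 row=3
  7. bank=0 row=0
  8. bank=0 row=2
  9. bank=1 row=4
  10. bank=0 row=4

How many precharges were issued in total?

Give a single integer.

Answer: 8

Derivation:
Acc 1: bank1 row3 -> MISS (open row3); precharges=0
Acc 2: bank1 row0 -> MISS (open row0); precharges=1
Acc 3: bank1 row4 -> MISS (open row4); precharges=2
Acc 4: bank0 row4 -> MISS (open row4); precharges=2
Acc 5: bank1 row0 -> MISS (open row0); precharges=3
Acc 6: bank0 row3 -> MISS (open row3); precharges=4
Acc 7: bank0 row0 -> MISS (open row0); precharges=5
Acc 8: bank0 row2 -> MISS (open row2); precharges=6
Acc 9: bank1 row4 -> MISS (open row4); precharges=7
Acc 10: bank0 row4 -> MISS (open row4); precharges=8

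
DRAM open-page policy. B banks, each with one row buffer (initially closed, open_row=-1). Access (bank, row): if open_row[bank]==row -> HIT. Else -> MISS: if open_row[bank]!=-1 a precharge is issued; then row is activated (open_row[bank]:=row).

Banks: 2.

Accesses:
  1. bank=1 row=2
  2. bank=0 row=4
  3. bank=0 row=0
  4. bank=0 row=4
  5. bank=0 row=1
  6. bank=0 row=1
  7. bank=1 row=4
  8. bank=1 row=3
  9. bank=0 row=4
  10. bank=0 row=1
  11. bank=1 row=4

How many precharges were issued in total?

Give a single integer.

Answer: 8

Derivation:
Acc 1: bank1 row2 -> MISS (open row2); precharges=0
Acc 2: bank0 row4 -> MISS (open row4); precharges=0
Acc 3: bank0 row0 -> MISS (open row0); precharges=1
Acc 4: bank0 row4 -> MISS (open row4); precharges=2
Acc 5: bank0 row1 -> MISS (open row1); precharges=3
Acc 6: bank0 row1 -> HIT
Acc 7: bank1 row4 -> MISS (open row4); precharges=4
Acc 8: bank1 row3 -> MISS (open row3); precharges=5
Acc 9: bank0 row4 -> MISS (open row4); precharges=6
Acc 10: bank0 row1 -> MISS (open row1); precharges=7
Acc 11: bank1 row4 -> MISS (open row4); precharges=8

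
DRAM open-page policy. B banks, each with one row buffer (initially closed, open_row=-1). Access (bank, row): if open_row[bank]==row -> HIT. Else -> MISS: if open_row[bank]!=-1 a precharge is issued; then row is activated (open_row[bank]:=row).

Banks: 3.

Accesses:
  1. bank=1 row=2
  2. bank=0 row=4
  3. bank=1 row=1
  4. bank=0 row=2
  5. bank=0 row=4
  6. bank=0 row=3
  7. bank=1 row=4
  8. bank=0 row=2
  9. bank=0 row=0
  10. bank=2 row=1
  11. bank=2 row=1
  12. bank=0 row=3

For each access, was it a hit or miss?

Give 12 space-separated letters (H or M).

Answer: M M M M M M M M M M H M

Derivation:
Acc 1: bank1 row2 -> MISS (open row2); precharges=0
Acc 2: bank0 row4 -> MISS (open row4); precharges=0
Acc 3: bank1 row1 -> MISS (open row1); precharges=1
Acc 4: bank0 row2 -> MISS (open row2); precharges=2
Acc 5: bank0 row4 -> MISS (open row4); precharges=3
Acc 6: bank0 row3 -> MISS (open row3); precharges=4
Acc 7: bank1 row4 -> MISS (open row4); precharges=5
Acc 8: bank0 row2 -> MISS (open row2); precharges=6
Acc 9: bank0 row0 -> MISS (open row0); precharges=7
Acc 10: bank2 row1 -> MISS (open row1); precharges=7
Acc 11: bank2 row1 -> HIT
Acc 12: bank0 row3 -> MISS (open row3); precharges=8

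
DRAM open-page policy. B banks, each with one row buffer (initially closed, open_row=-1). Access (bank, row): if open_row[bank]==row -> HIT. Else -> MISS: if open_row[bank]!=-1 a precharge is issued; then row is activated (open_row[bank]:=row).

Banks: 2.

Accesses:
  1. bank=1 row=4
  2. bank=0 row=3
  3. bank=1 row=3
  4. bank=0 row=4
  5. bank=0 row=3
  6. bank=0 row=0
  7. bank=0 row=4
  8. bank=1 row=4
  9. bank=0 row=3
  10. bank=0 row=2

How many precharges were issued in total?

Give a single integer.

Acc 1: bank1 row4 -> MISS (open row4); precharges=0
Acc 2: bank0 row3 -> MISS (open row3); precharges=0
Acc 3: bank1 row3 -> MISS (open row3); precharges=1
Acc 4: bank0 row4 -> MISS (open row4); precharges=2
Acc 5: bank0 row3 -> MISS (open row3); precharges=3
Acc 6: bank0 row0 -> MISS (open row0); precharges=4
Acc 7: bank0 row4 -> MISS (open row4); precharges=5
Acc 8: bank1 row4 -> MISS (open row4); precharges=6
Acc 9: bank0 row3 -> MISS (open row3); precharges=7
Acc 10: bank0 row2 -> MISS (open row2); precharges=8

Answer: 8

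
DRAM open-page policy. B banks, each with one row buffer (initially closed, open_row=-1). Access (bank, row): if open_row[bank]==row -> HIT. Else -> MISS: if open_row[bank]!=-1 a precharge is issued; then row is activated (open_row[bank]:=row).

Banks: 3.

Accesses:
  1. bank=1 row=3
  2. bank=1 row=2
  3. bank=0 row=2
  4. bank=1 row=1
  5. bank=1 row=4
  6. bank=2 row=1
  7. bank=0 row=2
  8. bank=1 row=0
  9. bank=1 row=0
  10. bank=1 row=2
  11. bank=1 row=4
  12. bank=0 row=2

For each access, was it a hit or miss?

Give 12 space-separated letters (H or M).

Acc 1: bank1 row3 -> MISS (open row3); precharges=0
Acc 2: bank1 row2 -> MISS (open row2); precharges=1
Acc 3: bank0 row2 -> MISS (open row2); precharges=1
Acc 4: bank1 row1 -> MISS (open row1); precharges=2
Acc 5: bank1 row4 -> MISS (open row4); precharges=3
Acc 6: bank2 row1 -> MISS (open row1); precharges=3
Acc 7: bank0 row2 -> HIT
Acc 8: bank1 row0 -> MISS (open row0); precharges=4
Acc 9: bank1 row0 -> HIT
Acc 10: bank1 row2 -> MISS (open row2); precharges=5
Acc 11: bank1 row4 -> MISS (open row4); precharges=6
Acc 12: bank0 row2 -> HIT

Answer: M M M M M M H M H M M H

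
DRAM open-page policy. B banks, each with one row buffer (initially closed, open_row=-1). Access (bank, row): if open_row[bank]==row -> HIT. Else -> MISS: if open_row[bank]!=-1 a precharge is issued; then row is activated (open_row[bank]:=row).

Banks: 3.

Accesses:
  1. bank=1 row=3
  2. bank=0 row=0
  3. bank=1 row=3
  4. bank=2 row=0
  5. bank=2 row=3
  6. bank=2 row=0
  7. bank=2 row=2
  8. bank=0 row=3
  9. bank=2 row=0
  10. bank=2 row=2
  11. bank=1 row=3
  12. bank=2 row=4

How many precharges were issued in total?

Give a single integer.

Answer: 7

Derivation:
Acc 1: bank1 row3 -> MISS (open row3); precharges=0
Acc 2: bank0 row0 -> MISS (open row0); precharges=0
Acc 3: bank1 row3 -> HIT
Acc 4: bank2 row0 -> MISS (open row0); precharges=0
Acc 5: bank2 row3 -> MISS (open row3); precharges=1
Acc 6: bank2 row0 -> MISS (open row0); precharges=2
Acc 7: bank2 row2 -> MISS (open row2); precharges=3
Acc 8: bank0 row3 -> MISS (open row3); precharges=4
Acc 9: bank2 row0 -> MISS (open row0); precharges=5
Acc 10: bank2 row2 -> MISS (open row2); precharges=6
Acc 11: bank1 row3 -> HIT
Acc 12: bank2 row4 -> MISS (open row4); precharges=7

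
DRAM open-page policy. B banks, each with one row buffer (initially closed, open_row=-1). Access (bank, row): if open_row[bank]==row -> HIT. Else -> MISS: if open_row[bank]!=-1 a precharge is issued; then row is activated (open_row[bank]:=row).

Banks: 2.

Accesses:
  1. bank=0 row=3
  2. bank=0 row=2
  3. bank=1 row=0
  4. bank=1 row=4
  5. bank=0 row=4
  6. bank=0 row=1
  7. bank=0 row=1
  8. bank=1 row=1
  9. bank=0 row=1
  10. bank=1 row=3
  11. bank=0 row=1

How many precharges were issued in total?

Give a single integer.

Answer: 6

Derivation:
Acc 1: bank0 row3 -> MISS (open row3); precharges=0
Acc 2: bank0 row2 -> MISS (open row2); precharges=1
Acc 3: bank1 row0 -> MISS (open row0); precharges=1
Acc 4: bank1 row4 -> MISS (open row4); precharges=2
Acc 5: bank0 row4 -> MISS (open row4); precharges=3
Acc 6: bank0 row1 -> MISS (open row1); precharges=4
Acc 7: bank0 row1 -> HIT
Acc 8: bank1 row1 -> MISS (open row1); precharges=5
Acc 9: bank0 row1 -> HIT
Acc 10: bank1 row3 -> MISS (open row3); precharges=6
Acc 11: bank0 row1 -> HIT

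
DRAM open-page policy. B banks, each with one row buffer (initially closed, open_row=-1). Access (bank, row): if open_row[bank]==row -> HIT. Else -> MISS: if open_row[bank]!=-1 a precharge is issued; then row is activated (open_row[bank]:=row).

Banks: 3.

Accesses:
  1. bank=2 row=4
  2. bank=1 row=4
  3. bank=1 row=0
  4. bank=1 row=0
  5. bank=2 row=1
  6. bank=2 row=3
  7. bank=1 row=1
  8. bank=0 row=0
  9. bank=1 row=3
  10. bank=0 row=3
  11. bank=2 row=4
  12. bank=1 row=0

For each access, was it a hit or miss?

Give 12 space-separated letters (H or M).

Answer: M M M H M M M M M M M M

Derivation:
Acc 1: bank2 row4 -> MISS (open row4); precharges=0
Acc 2: bank1 row4 -> MISS (open row4); precharges=0
Acc 3: bank1 row0 -> MISS (open row0); precharges=1
Acc 4: bank1 row0 -> HIT
Acc 5: bank2 row1 -> MISS (open row1); precharges=2
Acc 6: bank2 row3 -> MISS (open row3); precharges=3
Acc 7: bank1 row1 -> MISS (open row1); precharges=4
Acc 8: bank0 row0 -> MISS (open row0); precharges=4
Acc 9: bank1 row3 -> MISS (open row3); precharges=5
Acc 10: bank0 row3 -> MISS (open row3); precharges=6
Acc 11: bank2 row4 -> MISS (open row4); precharges=7
Acc 12: bank1 row0 -> MISS (open row0); precharges=8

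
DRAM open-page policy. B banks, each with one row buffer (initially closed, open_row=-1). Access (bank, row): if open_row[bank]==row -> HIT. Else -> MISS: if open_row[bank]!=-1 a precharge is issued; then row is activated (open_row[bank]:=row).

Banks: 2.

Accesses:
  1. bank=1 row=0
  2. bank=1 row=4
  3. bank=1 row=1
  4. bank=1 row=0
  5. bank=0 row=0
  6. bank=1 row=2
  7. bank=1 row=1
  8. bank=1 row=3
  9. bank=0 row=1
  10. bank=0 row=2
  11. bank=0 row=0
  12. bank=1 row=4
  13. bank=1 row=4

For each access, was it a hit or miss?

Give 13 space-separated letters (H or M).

Acc 1: bank1 row0 -> MISS (open row0); precharges=0
Acc 2: bank1 row4 -> MISS (open row4); precharges=1
Acc 3: bank1 row1 -> MISS (open row1); precharges=2
Acc 4: bank1 row0 -> MISS (open row0); precharges=3
Acc 5: bank0 row0 -> MISS (open row0); precharges=3
Acc 6: bank1 row2 -> MISS (open row2); precharges=4
Acc 7: bank1 row1 -> MISS (open row1); precharges=5
Acc 8: bank1 row3 -> MISS (open row3); precharges=6
Acc 9: bank0 row1 -> MISS (open row1); precharges=7
Acc 10: bank0 row2 -> MISS (open row2); precharges=8
Acc 11: bank0 row0 -> MISS (open row0); precharges=9
Acc 12: bank1 row4 -> MISS (open row4); precharges=10
Acc 13: bank1 row4 -> HIT

Answer: M M M M M M M M M M M M H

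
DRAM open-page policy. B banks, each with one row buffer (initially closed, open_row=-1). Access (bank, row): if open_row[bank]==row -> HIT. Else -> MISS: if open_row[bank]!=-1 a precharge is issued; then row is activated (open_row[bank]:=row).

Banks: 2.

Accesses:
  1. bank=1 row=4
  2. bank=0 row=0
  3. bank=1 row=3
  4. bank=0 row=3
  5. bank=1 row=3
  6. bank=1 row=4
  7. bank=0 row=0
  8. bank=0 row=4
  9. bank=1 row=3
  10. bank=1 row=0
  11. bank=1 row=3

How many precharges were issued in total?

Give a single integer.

Answer: 8

Derivation:
Acc 1: bank1 row4 -> MISS (open row4); precharges=0
Acc 2: bank0 row0 -> MISS (open row0); precharges=0
Acc 3: bank1 row3 -> MISS (open row3); precharges=1
Acc 4: bank0 row3 -> MISS (open row3); precharges=2
Acc 5: bank1 row3 -> HIT
Acc 6: bank1 row4 -> MISS (open row4); precharges=3
Acc 7: bank0 row0 -> MISS (open row0); precharges=4
Acc 8: bank0 row4 -> MISS (open row4); precharges=5
Acc 9: bank1 row3 -> MISS (open row3); precharges=6
Acc 10: bank1 row0 -> MISS (open row0); precharges=7
Acc 11: bank1 row3 -> MISS (open row3); precharges=8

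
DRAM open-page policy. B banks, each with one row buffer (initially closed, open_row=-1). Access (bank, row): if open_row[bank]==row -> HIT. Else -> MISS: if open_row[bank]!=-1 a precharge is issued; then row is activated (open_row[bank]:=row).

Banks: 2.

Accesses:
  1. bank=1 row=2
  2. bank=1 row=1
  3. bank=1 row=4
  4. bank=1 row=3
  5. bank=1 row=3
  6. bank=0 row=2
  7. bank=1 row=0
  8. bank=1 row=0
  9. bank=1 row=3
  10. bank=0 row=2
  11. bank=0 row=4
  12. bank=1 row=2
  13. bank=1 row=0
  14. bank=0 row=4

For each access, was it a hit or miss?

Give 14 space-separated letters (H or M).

Acc 1: bank1 row2 -> MISS (open row2); precharges=0
Acc 2: bank1 row1 -> MISS (open row1); precharges=1
Acc 3: bank1 row4 -> MISS (open row4); precharges=2
Acc 4: bank1 row3 -> MISS (open row3); precharges=3
Acc 5: bank1 row3 -> HIT
Acc 6: bank0 row2 -> MISS (open row2); precharges=3
Acc 7: bank1 row0 -> MISS (open row0); precharges=4
Acc 8: bank1 row0 -> HIT
Acc 9: bank1 row3 -> MISS (open row3); precharges=5
Acc 10: bank0 row2 -> HIT
Acc 11: bank0 row4 -> MISS (open row4); precharges=6
Acc 12: bank1 row2 -> MISS (open row2); precharges=7
Acc 13: bank1 row0 -> MISS (open row0); precharges=8
Acc 14: bank0 row4 -> HIT

Answer: M M M M H M M H M H M M M H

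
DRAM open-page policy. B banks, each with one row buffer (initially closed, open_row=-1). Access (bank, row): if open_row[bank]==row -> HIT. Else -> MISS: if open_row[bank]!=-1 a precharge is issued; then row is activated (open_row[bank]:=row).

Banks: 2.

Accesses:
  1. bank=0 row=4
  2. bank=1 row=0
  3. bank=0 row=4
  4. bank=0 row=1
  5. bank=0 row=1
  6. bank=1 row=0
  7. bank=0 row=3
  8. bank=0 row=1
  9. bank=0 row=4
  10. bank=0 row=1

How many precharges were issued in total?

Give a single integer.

Answer: 5

Derivation:
Acc 1: bank0 row4 -> MISS (open row4); precharges=0
Acc 2: bank1 row0 -> MISS (open row0); precharges=0
Acc 3: bank0 row4 -> HIT
Acc 4: bank0 row1 -> MISS (open row1); precharges=1
Acc 5: bank0 row1 -> HIT
Acc 6: bank1 row0 -> HIT
Acc 7: bank0 row3 -> MISS (open row3); precharges=2
Acc 8: bank0 row1 -> MISS (open row1); precharges=3
Acc 9: bank0 row4 -> MISS (open row4); precharges=4
Acc 10: bank0 row1 -> MISS (open row1); precharges=5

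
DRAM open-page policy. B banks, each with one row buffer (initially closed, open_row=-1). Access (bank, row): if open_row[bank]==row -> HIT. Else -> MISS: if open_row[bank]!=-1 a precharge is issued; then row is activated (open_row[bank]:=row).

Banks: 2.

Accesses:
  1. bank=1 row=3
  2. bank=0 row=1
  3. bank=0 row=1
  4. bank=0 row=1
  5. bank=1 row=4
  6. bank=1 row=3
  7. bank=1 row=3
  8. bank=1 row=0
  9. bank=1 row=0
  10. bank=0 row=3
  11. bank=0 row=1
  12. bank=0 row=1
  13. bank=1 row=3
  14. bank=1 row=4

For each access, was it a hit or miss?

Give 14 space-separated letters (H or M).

Answer: M M H H M M H M H M M H M M

Derivation:
Acc 1: bank1 row3 -> MISS (open row3); precharges=0
Acc 2: bank0 row1 -> MISS (open row1); precharges=0
Acc 3: bank0 row1 -> HIT
Acc 4: bank0 row1 -> HIT
Acc 5: bank1 row4 -> MISS (open row4); precharges=1
Acc 6: bank1 row3 -> MISS (open row3); precharges=2
Acc 7: bank1 row3 -> HIT
Acc 8: bank1 row0 -> MISS (open row0); precharges=3
Acc 9: bank1 row0 -> HIT
Acc 10: bank0 row3 -> MISS (open row3); precharges=4
Acc 11: bank0 row1 -> MISS (open row1); precharges=5
Acc 12: bank0 row1 -> HIT
Acc 13: bank1 row3 -> MISS (open row3); precharges=6
Acc 14: bank1 row4 -> MISS (open row4); precharges=7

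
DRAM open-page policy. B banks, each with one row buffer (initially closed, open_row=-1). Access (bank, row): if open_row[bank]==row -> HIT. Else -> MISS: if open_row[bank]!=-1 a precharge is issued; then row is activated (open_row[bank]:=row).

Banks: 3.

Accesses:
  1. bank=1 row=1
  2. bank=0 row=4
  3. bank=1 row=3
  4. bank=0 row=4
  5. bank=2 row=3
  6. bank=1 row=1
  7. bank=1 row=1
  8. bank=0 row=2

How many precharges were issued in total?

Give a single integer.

Acc 1: bank1 row1 -> MISS (open row1); precharges=0
Acc 2: bank0 row4 -> MISS (open row4); precharges=0
Acc 3: bank1 row3 -> MISS (open row3); precharges=1
Acc 4: bank0 row4 -> HIT
Acc 5: bank2 row3 -> MISS (open row3); precharges=1
Acc 6: bank1 row1 -> MISS (open row1); precharges=2
Acc 7: bank1 row1 -> HIT
Acc 8: bank0 row2 -> MISS (open row2); precharges=3

Answer: 3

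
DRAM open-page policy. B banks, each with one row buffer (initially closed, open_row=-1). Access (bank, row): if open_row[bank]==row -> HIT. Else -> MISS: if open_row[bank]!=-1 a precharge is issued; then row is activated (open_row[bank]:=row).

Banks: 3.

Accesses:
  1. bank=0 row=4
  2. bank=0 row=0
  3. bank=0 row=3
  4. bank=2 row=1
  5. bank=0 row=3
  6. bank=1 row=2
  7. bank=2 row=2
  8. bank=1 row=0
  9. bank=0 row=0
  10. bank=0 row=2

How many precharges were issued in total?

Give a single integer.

Answer: 6

Derivation:
Acc 1: bank0 row4 -> MISS (open row4); precharges=0
Acc 2: bank0 row0 -> MISS (open row0); precharges=1
Acc 3: bank0 row3 -> MISS (open row3); precharges=2
Acc 4: bank2 row1 -> MISS (open row1); precharges=2
Acc 5: bank0 row3 -> HIT
Acc 6: bank1 row2 -> MISS (open row2); precharges=2
Acc 7: bank2 row2 -> MISS (open row2); precharges=3
Acc 8: bank1 row0 -> MISS (open row0); precharges=4
Acc 9: bank0 row0 -> MISS (open row0); precharges=5
Acc 10: bank0 row2 -> MISS (open row2); precharges=6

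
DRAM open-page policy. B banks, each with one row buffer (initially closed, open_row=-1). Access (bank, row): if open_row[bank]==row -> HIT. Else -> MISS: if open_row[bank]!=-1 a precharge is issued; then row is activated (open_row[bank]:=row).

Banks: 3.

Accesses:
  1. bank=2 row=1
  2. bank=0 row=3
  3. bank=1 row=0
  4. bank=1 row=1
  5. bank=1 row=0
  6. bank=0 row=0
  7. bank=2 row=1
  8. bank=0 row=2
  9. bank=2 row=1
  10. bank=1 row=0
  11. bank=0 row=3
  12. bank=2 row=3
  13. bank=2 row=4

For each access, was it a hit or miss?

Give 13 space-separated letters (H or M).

Answer: M M M M M M H M H H M M M

Derivation:
Acc 1: bank2 row1 -> MISS (open row1); precharges=0
Acc 2: bank0 row3 -> MISS (open row3); precharges=0
Acc 3: bank1 row0 -> MISS (open row0); precharges=0
Acc 4: bank1 row1 -> MISS (open row1); precharges=1
Acc 5: bank1 row0 -> MISS (open row0); precharges=2
Acc 6: bank0 row0 -> MISS (open row0); precharges=3
Acc 7: bank2 row1 -> HIT
Acc 8: bank0 row2 -> MISS (open row2); precharges=4
Acc 9: bank2 row1 -> HIT
Acc 10: bank1 row0 -> HIT
Acc 11: bank0 row3 -> MISS (open row3); precharges=5
Acc 12: bank2 row3 -> MISS (open row3); precharges=6
Acc 13: bank2 row4 -> MISS (open row4); precharges=7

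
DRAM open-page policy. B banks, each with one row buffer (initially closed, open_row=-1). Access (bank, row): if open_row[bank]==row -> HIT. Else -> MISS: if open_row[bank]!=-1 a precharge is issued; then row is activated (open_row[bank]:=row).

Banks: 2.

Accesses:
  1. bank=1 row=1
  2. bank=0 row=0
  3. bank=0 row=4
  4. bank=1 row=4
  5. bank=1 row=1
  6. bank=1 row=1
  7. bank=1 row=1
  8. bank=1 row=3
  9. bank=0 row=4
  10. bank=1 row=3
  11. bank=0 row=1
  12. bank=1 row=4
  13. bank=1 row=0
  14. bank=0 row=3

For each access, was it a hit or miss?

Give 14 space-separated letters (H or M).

Acc 1: bank1 row1 -> MISS (open row1); precharges=0
Acc 2: bank0 row0 -> MISS (open row0); precharges=0
Acc 3: bank0 row4 -> MISS (open row4); precharges=1
Acc 4: bank1 row4 -> MISS (open row4); precharges=2
Acc 5: bank1 row1 -> MISS (open row1); precharges=3
Acc 6: bank1 row1 -> HIT
Acc 7: bank1 row1 -> HIT
Acc 8: bank1 row3 -> MISS (open row3); precharges=4
Acc 9: bank0 row4 -> HIT
Acc 10: bank1 row3 -> HIT
Acc 11: bank0 row1 -> MISS (open row1); precharges=5
Acc 12: bank1 row4 -> MISS (open row4); precharges=6
Acc 13: bank1 row0 -> MISS (open row0); precharges=7
Acc 14: bank0 row3 -> MISS (open row3); precharges=8

Answer: M M M M M H H M H H M M M M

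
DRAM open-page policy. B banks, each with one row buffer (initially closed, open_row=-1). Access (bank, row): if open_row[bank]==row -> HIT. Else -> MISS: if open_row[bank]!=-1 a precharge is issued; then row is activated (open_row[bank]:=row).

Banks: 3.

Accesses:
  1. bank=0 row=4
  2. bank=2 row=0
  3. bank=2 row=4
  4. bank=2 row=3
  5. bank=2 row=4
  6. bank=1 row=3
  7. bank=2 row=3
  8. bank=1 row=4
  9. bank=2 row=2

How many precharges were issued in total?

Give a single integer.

Acc 1: bank0 row4 -> MISS (open row4); precharges=0
Acc 2: bank2 row0 -> MISS (open row0); precharges=0
Acc 3: bank2 row4 -> MISS (open row4); precharges=1
Acc 4: bank2 row3 -> MISS (open row3); precharges=2
Acc 5: bank2 row4 -> MISS (open row4); precharges=3
Acc 6: bank1 row3 -> MISS (open row3); precharges=3
Acc 7: bank2 row3 -> MISS (open row3); precharges=4
Acc 8: bank1 row4 -> MISS (open row4); precharges=5
Acc 9: bank2 row2 -> MISS (open row2); precharges=6

Answer: 6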